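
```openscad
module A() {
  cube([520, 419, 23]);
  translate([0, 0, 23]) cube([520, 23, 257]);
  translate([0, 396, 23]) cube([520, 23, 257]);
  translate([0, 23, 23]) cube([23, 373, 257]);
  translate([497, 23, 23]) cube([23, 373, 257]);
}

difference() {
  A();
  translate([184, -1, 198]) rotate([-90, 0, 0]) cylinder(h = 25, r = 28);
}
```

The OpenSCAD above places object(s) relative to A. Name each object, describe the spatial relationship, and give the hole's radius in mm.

The subtracted cylinder has r = 28 mm.

A is an open box. The open box has a circular hole through its front wall. The hole's radius is 28 mm.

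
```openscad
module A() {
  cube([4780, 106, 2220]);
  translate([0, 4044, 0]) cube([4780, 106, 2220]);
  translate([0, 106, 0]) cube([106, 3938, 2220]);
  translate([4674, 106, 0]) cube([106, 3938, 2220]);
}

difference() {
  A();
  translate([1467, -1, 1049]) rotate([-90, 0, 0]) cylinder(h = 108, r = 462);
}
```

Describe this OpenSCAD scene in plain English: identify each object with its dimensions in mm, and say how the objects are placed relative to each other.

A is the wall frame of a small rectangular building: four walls, each 2220 mm tall and 106 mm thick, enclosing a footprint 4780 mm (x) by 4150 mm (y) outside-to-outside, with no floor or roof. The front and back walls (the −y and +y sides) span the full width; the two side walls fit between them.

The house frame has a circular hole of radius 462 mm through its front wall, centred at (x = 1467, z = 1049).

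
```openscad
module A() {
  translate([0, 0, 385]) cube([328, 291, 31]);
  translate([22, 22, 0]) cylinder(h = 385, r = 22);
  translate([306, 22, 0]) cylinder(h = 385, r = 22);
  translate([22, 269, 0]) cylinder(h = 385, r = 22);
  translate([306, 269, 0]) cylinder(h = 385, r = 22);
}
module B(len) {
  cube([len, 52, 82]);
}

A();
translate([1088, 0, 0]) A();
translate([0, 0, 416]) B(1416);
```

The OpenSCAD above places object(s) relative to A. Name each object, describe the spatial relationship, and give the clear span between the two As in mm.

Second stool starts at x = 1088; first ends at x = 328; clear span = 1088 − 328 = 760 mm.

A is a stool. B is a beam. A beam spans the tops of two stools. The clear span between the two stools is 760 mm.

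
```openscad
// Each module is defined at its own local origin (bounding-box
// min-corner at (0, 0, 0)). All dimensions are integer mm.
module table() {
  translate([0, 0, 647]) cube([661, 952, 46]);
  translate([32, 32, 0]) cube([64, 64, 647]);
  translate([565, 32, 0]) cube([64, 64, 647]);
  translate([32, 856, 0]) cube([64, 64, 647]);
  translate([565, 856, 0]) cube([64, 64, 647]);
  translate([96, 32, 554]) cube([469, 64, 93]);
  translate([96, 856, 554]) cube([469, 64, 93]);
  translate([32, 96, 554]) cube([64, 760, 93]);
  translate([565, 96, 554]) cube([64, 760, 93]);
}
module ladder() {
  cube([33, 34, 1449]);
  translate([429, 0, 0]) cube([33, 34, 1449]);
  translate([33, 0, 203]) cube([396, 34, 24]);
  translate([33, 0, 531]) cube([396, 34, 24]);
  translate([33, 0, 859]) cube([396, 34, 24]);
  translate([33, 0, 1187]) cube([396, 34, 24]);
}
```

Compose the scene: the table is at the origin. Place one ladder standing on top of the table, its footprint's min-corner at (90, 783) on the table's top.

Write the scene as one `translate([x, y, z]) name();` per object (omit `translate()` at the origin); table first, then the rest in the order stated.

table();
translate([90, 783, 693]) ladder();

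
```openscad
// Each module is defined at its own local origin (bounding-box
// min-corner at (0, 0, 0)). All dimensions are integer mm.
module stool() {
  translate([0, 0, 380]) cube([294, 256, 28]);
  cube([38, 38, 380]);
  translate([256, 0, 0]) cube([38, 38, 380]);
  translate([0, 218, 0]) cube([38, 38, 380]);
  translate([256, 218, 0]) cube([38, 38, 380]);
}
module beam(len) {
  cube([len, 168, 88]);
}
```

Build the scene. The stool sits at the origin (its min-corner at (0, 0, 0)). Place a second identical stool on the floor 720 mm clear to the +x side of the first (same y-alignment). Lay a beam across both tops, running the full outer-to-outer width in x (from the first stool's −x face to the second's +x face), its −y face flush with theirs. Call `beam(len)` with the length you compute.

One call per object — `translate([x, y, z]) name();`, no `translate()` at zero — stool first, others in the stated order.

stool();
translate([1014, 0, 0]) stool();
translate([0, 0, 408]) beam(1308);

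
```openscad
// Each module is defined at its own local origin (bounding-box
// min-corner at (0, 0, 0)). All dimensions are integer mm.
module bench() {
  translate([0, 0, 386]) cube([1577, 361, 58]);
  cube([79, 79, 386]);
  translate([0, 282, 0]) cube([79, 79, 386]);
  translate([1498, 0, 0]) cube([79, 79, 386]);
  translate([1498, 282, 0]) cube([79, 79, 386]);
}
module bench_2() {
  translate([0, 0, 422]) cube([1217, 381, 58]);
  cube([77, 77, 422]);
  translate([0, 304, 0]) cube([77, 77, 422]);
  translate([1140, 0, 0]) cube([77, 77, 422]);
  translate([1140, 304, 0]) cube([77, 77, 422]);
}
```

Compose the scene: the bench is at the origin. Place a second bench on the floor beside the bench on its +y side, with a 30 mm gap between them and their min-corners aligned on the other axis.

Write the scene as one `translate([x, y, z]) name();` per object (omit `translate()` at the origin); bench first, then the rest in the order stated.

bench();
translate([0, 391, 0]) bench_2();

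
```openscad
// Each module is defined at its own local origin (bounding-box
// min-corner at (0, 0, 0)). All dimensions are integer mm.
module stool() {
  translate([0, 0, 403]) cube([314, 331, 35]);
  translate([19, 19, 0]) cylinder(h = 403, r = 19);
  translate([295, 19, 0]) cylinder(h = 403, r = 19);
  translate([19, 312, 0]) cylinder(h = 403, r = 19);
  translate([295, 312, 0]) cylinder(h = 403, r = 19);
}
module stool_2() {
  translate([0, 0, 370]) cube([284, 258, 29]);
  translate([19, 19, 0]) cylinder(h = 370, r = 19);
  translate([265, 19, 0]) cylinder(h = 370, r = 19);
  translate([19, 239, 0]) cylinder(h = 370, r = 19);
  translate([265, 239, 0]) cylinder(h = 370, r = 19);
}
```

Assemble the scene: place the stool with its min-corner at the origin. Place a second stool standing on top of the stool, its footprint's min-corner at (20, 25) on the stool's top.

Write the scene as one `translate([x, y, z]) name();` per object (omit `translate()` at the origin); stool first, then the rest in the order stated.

stool();
translate([20, 25, 438]) stool_2();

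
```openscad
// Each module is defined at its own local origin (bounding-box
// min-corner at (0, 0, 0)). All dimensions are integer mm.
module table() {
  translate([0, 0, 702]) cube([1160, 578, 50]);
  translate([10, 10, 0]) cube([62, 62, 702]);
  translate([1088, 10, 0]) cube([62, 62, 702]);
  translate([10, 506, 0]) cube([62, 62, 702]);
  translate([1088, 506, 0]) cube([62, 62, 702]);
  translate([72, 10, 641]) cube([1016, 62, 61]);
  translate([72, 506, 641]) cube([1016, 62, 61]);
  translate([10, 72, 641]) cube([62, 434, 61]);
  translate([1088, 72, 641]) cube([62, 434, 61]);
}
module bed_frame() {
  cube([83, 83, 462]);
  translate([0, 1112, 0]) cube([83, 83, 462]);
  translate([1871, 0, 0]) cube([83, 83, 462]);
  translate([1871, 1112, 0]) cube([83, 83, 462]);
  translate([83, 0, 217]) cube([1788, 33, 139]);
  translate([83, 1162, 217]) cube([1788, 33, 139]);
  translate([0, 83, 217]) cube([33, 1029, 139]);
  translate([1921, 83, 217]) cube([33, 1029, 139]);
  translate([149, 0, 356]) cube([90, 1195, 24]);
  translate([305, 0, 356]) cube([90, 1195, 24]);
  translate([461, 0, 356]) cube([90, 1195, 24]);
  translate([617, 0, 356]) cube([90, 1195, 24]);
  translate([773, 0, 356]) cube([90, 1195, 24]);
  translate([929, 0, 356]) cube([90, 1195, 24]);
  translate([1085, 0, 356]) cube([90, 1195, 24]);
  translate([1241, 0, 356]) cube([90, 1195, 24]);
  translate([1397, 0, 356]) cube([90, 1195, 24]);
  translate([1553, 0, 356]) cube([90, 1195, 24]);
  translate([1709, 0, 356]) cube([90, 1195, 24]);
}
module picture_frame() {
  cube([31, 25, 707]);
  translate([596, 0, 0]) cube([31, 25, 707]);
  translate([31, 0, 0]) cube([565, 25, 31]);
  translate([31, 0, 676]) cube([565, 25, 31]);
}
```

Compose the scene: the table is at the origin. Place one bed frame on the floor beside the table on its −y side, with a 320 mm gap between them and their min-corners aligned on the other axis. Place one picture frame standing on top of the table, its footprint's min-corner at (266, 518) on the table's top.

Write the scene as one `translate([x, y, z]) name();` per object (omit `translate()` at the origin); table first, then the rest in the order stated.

table();
translate([0, -1515, 0]) bed_frame();
translate([266, 518, 752]) picture_frame();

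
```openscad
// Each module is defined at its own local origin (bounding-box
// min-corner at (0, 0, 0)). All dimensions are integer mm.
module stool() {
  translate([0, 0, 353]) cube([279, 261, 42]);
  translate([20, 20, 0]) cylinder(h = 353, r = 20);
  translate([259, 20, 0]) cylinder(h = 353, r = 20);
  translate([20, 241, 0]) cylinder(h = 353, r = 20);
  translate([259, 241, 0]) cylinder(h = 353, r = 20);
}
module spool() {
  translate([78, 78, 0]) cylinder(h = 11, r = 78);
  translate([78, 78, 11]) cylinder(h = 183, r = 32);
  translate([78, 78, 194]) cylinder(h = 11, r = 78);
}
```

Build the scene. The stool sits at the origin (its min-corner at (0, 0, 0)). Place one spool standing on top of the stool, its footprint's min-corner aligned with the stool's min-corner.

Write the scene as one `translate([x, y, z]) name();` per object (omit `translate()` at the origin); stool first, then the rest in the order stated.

stool();
translate([0, 0, 395]) spool();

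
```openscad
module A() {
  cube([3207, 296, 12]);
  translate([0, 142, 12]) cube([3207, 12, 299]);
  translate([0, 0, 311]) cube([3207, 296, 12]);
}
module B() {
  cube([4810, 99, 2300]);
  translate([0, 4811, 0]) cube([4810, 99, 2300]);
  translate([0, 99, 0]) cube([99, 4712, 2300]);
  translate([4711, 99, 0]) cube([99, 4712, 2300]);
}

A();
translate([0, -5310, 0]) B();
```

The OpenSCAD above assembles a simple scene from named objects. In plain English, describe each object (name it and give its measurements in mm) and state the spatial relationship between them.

A is an I-beam lying along x, 3207 mm long. Overall section height 323 mm. Two flanges 296 mm wide (y) and 12 mm thick, one on the floor and one at the top; a web 12 mm thick runs between them, centred on the flange width.

B is a box-shaped house frame (walls only): outside footprint 4810×4910 mm, wall height 2300 mm, wall thickness 99 mm. The two y-facing walls run the full x-width; the two x-facing walls fit between the inner faces of the y-facing walls.

The house frame is on the floor beside the I-beam on its −y side.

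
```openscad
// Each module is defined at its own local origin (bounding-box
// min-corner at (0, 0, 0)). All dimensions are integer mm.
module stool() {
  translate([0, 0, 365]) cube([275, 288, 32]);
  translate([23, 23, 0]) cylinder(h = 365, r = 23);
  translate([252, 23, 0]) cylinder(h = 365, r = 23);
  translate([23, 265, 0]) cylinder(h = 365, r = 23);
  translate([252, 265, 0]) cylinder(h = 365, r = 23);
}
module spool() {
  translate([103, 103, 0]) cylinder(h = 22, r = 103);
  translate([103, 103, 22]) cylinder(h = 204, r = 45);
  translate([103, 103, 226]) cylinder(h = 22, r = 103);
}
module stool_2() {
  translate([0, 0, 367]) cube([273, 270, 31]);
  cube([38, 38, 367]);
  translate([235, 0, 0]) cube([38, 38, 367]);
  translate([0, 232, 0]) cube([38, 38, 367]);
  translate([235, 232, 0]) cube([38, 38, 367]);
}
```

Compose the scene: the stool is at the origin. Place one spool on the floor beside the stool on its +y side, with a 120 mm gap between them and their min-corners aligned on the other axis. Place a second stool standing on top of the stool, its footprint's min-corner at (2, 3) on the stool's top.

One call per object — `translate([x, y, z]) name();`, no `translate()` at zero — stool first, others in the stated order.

stool();
translate([0, 408, 0]) spool();
translate([2, 3, 397]) stool_2();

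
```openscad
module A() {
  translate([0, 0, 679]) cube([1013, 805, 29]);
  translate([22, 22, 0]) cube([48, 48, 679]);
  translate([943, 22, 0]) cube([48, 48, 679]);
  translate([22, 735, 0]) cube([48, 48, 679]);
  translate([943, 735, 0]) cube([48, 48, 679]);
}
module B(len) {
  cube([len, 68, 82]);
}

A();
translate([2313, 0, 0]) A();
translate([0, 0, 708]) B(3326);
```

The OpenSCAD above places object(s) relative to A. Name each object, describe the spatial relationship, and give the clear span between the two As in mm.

A is a table. B is a beam. A beam spans the tops of two tables. The clear span between the two tables is 1300 mm.

Second table starts at x = 2313; first ends at x = 1013; clear span = 2313 − 1013 = 1300 mm.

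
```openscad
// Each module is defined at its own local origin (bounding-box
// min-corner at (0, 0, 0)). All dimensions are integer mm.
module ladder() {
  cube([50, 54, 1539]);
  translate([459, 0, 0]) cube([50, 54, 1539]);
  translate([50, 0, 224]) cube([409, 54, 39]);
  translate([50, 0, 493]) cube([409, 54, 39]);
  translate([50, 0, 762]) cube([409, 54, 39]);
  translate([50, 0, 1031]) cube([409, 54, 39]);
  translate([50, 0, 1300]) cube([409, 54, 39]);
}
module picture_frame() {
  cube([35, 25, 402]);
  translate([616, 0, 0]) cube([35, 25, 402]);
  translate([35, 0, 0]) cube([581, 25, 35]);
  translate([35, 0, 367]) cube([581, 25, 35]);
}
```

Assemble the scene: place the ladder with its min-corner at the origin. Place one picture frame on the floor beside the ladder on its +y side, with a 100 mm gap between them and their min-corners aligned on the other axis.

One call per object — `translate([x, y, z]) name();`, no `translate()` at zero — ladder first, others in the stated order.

ladder();
translate([0, 154, 0]) picture_frame();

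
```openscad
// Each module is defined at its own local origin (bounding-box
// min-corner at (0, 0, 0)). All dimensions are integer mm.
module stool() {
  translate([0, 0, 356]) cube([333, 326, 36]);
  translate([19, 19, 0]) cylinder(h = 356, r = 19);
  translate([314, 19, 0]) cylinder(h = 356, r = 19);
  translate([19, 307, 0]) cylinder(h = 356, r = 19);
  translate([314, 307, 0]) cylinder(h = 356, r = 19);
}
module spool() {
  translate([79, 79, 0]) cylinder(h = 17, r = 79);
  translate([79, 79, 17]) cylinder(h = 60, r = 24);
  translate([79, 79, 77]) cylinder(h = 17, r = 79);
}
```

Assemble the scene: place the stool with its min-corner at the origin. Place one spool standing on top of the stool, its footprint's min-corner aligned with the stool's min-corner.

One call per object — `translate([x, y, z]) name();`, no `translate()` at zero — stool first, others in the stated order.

stool();
translate([0, 0, 392]) spool();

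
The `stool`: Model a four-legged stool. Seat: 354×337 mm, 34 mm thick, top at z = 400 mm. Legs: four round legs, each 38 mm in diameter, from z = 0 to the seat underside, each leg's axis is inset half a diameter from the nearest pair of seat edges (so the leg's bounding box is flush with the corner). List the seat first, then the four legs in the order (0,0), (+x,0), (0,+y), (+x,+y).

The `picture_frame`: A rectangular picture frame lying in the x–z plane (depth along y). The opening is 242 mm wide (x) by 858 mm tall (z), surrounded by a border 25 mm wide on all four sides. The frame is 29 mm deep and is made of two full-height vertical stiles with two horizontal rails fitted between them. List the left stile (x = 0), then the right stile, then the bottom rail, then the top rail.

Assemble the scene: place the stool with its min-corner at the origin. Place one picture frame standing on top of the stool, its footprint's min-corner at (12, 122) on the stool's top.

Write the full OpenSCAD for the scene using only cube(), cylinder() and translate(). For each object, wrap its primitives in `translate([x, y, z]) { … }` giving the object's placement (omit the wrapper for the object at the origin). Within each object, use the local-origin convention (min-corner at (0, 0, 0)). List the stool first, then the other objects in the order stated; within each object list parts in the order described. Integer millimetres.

translate([0, 0, 366]) cube([354, 337, 34]);
translate([19, 19, 0]) cylinder(h = 366, r = 19);
translate([335, 19, 0]) cylinder(h = 366, r = 19);
translate([19, 318, 0]) cylinder(h = 366, r = 19);
translate([335, 318, 0]) cylinder(h = 366, r = 19);
translate([12, 122, 400]) {
  cube([25, 29, 908]);
  translate([267, 0, 0]) cube([25, 29, 908]);
  translate([25, 0, 0]) cube([242, 29, 25]);
  translate([25, 0, 883]) cube([242, 29, 25]);
}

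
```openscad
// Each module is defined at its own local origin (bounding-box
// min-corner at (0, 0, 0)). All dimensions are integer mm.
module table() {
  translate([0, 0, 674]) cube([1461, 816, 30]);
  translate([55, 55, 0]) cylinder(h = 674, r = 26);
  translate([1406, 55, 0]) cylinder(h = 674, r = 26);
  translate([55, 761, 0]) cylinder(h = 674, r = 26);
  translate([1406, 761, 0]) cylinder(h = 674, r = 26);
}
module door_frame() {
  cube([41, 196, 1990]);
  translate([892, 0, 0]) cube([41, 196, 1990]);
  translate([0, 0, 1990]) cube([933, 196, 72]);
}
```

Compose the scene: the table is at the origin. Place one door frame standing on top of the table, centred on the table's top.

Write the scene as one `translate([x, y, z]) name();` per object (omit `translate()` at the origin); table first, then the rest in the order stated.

table();
translate([264, 310, 704]) door_frame();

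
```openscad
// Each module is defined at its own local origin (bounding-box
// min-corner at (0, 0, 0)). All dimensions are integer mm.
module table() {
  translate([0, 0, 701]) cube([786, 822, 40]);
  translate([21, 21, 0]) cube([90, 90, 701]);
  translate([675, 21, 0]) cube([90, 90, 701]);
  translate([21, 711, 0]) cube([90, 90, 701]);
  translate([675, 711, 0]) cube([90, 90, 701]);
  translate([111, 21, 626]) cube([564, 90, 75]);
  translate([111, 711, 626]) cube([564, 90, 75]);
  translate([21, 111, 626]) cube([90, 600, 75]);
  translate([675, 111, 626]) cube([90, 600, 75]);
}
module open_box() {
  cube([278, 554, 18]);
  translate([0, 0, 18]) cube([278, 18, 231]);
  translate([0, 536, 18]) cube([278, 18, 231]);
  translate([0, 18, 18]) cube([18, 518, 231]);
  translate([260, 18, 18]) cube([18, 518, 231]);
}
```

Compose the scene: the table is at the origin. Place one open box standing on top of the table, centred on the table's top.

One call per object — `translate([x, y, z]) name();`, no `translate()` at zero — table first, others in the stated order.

table();
translate([254, 134, 741]) open_box();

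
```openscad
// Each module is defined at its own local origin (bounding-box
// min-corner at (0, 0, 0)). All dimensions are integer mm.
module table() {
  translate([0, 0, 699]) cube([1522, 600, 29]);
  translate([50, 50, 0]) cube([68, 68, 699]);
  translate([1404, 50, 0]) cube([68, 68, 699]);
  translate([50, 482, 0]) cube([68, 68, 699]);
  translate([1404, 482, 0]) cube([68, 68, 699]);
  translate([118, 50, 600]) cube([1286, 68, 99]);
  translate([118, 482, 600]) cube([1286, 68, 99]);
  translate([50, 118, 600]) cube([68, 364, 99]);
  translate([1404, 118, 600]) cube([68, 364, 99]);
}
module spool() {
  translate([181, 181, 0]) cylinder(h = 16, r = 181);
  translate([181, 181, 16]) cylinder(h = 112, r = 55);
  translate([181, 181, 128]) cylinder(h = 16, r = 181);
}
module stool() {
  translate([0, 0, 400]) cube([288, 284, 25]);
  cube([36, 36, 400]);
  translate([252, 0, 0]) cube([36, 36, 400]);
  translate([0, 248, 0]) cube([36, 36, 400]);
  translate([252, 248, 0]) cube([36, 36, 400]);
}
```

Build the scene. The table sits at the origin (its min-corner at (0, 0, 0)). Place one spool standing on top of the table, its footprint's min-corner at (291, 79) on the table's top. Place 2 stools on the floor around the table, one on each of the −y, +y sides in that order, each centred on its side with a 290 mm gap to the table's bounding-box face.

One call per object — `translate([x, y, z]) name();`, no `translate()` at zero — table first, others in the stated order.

table();
translate([291, 79, 728]) spool();
translate([617, -574, 0]) stool();
translate([617, 890, 0]) stool();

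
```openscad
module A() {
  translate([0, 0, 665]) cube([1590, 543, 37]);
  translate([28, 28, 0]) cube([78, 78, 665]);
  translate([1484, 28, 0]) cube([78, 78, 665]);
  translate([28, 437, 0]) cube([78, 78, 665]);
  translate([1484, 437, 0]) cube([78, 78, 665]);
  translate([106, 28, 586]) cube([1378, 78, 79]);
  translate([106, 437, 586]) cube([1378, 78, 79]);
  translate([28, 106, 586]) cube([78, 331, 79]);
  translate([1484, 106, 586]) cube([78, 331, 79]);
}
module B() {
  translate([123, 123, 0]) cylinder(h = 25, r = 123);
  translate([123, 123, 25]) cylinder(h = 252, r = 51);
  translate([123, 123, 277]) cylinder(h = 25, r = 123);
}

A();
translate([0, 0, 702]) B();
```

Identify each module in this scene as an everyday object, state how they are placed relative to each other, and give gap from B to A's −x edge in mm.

A is a table. B is a spool. The spool is on top of the table. The gap from the spool to the table's −x edge is 0 mm.

The spool's min-x is at 0; the table's min-x is 0; gap = 0 mm.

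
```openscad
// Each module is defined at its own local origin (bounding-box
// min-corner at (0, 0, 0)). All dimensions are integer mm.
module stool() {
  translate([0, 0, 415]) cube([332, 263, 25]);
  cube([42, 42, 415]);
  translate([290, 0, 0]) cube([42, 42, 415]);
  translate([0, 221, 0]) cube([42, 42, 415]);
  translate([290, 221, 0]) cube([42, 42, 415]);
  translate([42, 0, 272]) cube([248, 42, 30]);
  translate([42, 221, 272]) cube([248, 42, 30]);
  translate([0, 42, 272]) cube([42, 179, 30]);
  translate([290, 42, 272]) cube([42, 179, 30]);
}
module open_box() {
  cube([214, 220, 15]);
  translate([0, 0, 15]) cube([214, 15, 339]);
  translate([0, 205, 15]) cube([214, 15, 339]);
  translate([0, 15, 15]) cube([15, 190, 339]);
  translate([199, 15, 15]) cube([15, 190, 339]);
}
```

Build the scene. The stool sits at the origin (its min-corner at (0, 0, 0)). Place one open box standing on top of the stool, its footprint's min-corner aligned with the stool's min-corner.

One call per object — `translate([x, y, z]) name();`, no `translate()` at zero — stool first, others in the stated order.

stool();
translate([0, 0, 440]) open_box();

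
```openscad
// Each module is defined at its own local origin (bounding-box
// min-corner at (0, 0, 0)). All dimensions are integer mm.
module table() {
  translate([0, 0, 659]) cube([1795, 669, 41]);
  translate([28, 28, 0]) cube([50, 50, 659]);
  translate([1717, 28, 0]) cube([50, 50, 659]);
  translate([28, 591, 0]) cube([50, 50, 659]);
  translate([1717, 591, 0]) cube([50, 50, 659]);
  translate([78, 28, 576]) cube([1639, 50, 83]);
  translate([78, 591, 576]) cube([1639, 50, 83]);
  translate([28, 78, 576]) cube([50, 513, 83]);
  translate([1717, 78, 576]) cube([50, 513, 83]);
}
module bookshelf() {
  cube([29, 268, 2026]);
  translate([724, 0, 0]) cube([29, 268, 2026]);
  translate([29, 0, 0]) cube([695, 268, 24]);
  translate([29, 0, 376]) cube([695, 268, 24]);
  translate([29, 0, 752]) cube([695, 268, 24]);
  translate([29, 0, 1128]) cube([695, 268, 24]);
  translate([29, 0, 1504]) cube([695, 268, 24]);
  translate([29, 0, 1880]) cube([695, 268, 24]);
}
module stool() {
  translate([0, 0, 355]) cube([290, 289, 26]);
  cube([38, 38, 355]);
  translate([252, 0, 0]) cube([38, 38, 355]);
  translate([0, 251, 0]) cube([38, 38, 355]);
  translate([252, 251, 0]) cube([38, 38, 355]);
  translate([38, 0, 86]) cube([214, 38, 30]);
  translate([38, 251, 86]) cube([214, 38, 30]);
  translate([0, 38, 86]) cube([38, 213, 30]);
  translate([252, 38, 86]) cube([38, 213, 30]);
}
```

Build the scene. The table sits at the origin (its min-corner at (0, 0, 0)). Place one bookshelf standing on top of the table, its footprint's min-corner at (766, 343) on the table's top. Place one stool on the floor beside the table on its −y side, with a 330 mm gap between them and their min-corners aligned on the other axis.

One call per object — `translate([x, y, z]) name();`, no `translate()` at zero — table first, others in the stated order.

table();
translate([766, 343, 700]) bookshelf();
translate([0, -619, 0]) stool();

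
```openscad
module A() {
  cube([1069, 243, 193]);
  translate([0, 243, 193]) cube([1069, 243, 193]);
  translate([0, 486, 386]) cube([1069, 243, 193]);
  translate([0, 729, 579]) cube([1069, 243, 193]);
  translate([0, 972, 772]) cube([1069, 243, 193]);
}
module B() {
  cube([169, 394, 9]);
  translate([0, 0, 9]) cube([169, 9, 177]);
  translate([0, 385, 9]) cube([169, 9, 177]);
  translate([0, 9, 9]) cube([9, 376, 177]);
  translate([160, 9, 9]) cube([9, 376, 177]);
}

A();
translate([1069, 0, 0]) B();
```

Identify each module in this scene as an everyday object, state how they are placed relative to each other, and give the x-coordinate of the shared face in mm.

The staircase's +x face and the open box's −x face are both at x = 1069 mm.

A is a staircase. B is an open box. The open box is against the staircase's +x side, with their −y faces flush. The x-coordinate of the shared face is 1069 mm.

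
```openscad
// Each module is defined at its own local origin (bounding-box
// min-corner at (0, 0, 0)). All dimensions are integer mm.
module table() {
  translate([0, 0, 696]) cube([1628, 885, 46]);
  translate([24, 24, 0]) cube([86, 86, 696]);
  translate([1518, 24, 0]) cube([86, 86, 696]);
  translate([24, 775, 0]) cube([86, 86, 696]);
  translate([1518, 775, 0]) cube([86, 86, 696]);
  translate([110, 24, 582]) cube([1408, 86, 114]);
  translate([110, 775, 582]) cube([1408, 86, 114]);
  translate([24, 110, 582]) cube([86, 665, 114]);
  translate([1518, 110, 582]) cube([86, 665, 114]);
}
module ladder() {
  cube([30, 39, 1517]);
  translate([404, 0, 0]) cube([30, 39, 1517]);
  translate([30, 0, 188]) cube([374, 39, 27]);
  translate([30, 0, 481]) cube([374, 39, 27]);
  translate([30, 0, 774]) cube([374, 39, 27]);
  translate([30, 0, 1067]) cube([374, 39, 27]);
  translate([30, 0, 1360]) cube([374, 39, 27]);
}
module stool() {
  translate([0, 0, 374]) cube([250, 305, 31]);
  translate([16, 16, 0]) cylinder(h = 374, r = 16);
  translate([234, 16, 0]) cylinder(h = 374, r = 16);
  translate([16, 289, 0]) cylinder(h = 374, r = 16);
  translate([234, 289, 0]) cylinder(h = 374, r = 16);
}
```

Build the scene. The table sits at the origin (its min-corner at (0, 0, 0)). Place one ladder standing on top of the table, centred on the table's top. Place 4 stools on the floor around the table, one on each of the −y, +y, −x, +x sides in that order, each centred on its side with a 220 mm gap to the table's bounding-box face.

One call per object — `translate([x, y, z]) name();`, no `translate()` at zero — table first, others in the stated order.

table();
translate([597, 423, 742]) ladder();
translate([689, -525, 0]) stool();
translate([689, 1105, 0]) stool();
translate([-470, 290, 0]) stool();
translate([1848, 290, 0]) stool();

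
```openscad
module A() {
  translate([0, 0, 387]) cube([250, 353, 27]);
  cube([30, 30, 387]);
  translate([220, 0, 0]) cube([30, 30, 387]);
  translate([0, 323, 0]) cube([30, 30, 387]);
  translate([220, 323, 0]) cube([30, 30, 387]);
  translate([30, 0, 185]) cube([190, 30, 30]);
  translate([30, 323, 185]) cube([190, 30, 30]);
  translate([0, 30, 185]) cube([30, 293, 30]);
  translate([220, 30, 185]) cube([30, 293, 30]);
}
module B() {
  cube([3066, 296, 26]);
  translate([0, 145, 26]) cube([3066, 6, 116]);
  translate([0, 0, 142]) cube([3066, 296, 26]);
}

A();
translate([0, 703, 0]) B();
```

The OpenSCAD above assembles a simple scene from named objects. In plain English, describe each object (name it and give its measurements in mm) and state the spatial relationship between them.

A is a four-legged stool. The seat is a 250×353×27 mm slab whose top surface is at z = 414 mm; four square legs, each 30×30 mm in cross-section, run from the floor (z = 0) to the underside of the seat, each flush with a corner of the seat. Four stretchers, 30 mm wide and 30 mm tall, connect adjacent legs with their undersides at z = 185 mm, each running between the inner faces of the legs it joins and aligned with the legs' outer faces on the other axis.

B is an I-beam lying along x, 3066 mm long. Overall section height 168 mm. Two flanges 296 mm wide (y) and 26 mm thick, one on the floor and one at the top; a web 6 mm thick runs between them, centred on the flange width.

The I-beam is on the floor beside the stool on its +y side.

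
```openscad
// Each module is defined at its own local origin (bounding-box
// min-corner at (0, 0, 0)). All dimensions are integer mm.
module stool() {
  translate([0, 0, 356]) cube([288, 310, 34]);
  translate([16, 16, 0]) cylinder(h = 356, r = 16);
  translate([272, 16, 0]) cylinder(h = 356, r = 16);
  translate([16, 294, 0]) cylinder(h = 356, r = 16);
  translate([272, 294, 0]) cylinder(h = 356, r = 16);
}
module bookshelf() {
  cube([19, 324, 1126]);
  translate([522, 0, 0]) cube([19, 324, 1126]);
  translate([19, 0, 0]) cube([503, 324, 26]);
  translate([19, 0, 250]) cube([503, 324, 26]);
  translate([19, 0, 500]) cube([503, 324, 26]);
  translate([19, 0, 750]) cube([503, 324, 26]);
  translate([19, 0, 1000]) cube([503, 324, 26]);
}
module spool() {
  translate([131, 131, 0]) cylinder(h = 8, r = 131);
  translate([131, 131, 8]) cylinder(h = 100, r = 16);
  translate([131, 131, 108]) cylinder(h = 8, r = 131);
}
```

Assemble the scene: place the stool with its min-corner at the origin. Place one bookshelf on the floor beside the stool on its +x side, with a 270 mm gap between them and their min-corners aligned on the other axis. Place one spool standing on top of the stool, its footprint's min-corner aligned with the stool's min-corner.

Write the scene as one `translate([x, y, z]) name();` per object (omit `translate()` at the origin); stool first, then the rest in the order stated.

stool();
translate([558, 0, 0]) bookshelf();
translate([0, 0, 390]) spool();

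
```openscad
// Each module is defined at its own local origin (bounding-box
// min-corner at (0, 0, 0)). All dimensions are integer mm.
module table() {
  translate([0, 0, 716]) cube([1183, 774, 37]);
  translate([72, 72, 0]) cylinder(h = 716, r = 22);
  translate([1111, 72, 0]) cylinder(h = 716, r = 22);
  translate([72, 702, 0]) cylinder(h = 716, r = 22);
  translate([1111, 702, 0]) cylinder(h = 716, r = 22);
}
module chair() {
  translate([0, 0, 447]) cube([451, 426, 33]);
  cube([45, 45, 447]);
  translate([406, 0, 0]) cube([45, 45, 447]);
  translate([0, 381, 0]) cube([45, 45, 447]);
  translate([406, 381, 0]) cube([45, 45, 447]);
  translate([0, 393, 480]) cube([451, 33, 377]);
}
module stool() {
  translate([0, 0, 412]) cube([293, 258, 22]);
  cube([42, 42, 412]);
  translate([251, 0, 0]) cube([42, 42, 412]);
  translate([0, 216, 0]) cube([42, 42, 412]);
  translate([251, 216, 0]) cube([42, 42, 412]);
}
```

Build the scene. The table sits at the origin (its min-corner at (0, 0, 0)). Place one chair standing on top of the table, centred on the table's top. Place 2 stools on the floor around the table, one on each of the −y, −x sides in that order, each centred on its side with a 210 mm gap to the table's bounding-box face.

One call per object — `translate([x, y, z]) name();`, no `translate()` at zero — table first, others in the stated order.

table();
translate([366, 174, 753]) chair();
translate([445, -468, 0]) stool();
translate([-503, 258, 0]) stool();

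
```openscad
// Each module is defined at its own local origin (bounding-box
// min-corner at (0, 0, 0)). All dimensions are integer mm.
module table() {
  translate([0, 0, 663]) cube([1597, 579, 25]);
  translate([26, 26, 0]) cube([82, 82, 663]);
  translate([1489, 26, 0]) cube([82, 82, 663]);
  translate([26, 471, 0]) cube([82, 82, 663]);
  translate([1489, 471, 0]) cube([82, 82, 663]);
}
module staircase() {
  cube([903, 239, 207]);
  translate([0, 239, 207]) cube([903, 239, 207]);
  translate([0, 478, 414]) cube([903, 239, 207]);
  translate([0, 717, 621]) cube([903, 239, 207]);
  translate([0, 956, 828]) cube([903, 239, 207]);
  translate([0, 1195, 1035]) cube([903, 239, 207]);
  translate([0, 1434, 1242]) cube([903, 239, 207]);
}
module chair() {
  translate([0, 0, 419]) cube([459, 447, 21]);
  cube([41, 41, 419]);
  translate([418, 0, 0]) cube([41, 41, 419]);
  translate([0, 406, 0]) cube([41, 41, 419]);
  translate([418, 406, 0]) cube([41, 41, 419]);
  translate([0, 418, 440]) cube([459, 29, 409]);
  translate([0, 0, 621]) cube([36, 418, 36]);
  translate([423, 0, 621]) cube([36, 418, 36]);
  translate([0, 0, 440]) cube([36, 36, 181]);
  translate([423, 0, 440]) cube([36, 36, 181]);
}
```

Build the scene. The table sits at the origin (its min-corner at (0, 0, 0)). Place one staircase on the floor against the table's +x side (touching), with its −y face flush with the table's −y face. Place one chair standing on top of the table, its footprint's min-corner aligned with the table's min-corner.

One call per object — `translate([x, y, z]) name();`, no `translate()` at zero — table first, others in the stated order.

table();
translate([1597, 0, 0]) staircase();
translate([0, 0, 688]) chair();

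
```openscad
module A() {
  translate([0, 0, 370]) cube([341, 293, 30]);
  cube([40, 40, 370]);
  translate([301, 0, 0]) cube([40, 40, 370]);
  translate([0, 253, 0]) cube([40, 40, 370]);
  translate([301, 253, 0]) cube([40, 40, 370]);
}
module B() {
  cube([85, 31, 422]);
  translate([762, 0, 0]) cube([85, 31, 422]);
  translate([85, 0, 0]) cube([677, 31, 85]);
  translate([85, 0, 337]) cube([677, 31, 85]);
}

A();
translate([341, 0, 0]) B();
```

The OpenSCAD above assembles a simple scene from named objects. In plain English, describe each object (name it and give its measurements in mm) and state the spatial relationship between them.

A is a four-legged stool. The seat is a 341×293×30 mm slab whose top surface is at z = 400 mm; four square legs, each 40×40 mm in cross-section, run from the floor (z = 0) to the underside of the seat, each flush with a corner of the seat.

B is a rectangular picture frame lying in the x–z plane (depth along y). The opening is 677 mm wide (x) by 252 mm tall (z), surrounded by a border 85 mm wide on all four sides. The frame is 31 mm deep and is made of two full-height vertical stiles with two horizontal rails fitted between them.

The picture frame is against the stool's +x side, with their −y faces flush.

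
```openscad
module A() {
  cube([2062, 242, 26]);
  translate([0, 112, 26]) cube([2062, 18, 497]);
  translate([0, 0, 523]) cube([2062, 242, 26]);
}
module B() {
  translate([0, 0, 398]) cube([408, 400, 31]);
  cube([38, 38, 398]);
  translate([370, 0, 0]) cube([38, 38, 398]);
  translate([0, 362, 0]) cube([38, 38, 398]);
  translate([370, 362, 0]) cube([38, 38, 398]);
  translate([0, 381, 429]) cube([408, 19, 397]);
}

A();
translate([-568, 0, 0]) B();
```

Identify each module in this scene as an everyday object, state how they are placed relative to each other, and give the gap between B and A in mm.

The chair's nearest face is 160 mm from the I-beam's −x face.

A is an I-beam. B is a chair. The chair is on the floor beside the I-beam on its −x side. The gap between the chair and the I-beam is 160 mm.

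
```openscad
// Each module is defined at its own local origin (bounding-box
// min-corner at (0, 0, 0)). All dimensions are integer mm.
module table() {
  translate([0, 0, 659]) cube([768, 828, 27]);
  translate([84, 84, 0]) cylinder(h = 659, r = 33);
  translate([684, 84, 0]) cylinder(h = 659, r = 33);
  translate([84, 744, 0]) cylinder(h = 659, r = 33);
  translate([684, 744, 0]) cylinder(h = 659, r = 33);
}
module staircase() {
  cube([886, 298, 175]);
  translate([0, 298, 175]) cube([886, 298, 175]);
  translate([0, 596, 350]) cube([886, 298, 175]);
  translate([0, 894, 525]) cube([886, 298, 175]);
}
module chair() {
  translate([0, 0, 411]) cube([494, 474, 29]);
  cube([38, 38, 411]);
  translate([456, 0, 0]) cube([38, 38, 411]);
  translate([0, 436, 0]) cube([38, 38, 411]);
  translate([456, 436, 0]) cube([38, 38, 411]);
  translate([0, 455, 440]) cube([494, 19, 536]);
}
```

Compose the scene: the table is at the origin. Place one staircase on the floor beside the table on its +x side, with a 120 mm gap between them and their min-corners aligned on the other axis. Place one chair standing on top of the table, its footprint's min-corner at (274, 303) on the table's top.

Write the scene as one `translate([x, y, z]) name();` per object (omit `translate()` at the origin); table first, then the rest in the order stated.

table();
translate([888, 0, 0]) staircase();
translate([274, 303, 686]) chair();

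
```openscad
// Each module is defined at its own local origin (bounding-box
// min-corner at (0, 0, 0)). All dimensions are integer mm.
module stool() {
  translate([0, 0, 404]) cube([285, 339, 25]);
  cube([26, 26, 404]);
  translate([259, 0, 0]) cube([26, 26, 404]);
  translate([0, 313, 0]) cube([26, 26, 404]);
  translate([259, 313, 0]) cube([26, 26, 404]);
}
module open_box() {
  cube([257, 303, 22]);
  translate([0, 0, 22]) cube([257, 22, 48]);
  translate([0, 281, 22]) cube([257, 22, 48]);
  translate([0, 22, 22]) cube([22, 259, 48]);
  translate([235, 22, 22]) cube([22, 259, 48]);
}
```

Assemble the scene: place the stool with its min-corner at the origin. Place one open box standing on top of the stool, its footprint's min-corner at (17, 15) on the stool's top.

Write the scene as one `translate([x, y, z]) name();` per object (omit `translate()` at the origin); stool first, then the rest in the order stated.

stool();
translate([17, 15, 429]) open_box();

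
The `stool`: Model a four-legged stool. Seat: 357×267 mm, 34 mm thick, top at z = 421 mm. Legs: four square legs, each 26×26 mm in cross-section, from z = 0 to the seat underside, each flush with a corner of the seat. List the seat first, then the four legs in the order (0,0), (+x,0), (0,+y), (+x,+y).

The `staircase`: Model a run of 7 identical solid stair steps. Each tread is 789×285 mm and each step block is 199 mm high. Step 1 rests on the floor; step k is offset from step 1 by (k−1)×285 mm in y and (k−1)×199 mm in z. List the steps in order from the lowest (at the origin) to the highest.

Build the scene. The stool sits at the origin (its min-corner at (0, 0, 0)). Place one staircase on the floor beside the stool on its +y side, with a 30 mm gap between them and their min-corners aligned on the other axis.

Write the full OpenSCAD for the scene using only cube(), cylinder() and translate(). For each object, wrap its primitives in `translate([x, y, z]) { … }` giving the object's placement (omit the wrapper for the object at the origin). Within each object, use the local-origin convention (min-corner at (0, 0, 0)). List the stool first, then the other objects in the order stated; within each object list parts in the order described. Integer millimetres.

translate([0, 0, 387]) cube([357, 267, 34]);
cube([26, 26, 387]);
translate([331, 0, 0]) cube([26, 26, 387]);
translate([0, 241, 0]) cube([26, 26, 387]);
translate([331, 241, 0]) cube([26, 26, 387]);
translate([0, 297, 0]) {
  cube([789, 285, 199]);
  translate([0, 285, 199]) cube([789, 285, 199]);
  translate([0, 570, 398]) cube([789, 285, 199]);
  translate([0, 855, 597]) cube([789, 285, 199]);
  translate([0, 1140, 796]) cube([789, 285, 199]);
  translate([0, 1425, 995]) cube([789, 285, 199]);
  translate([0, 1710, 1194]) cube([789, 285, 199]);
}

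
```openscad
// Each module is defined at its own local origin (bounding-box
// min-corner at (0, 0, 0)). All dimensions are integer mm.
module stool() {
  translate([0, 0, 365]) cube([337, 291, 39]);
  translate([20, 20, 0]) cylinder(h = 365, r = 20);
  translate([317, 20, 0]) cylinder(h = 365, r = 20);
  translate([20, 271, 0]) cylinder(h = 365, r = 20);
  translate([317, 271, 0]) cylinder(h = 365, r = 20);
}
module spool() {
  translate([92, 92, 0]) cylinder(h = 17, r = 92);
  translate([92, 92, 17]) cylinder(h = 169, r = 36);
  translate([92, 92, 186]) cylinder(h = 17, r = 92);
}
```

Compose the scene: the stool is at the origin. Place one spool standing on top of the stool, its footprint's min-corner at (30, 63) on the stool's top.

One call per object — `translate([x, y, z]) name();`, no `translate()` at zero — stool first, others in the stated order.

stool();
translate([30, 63, 404]) spool();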